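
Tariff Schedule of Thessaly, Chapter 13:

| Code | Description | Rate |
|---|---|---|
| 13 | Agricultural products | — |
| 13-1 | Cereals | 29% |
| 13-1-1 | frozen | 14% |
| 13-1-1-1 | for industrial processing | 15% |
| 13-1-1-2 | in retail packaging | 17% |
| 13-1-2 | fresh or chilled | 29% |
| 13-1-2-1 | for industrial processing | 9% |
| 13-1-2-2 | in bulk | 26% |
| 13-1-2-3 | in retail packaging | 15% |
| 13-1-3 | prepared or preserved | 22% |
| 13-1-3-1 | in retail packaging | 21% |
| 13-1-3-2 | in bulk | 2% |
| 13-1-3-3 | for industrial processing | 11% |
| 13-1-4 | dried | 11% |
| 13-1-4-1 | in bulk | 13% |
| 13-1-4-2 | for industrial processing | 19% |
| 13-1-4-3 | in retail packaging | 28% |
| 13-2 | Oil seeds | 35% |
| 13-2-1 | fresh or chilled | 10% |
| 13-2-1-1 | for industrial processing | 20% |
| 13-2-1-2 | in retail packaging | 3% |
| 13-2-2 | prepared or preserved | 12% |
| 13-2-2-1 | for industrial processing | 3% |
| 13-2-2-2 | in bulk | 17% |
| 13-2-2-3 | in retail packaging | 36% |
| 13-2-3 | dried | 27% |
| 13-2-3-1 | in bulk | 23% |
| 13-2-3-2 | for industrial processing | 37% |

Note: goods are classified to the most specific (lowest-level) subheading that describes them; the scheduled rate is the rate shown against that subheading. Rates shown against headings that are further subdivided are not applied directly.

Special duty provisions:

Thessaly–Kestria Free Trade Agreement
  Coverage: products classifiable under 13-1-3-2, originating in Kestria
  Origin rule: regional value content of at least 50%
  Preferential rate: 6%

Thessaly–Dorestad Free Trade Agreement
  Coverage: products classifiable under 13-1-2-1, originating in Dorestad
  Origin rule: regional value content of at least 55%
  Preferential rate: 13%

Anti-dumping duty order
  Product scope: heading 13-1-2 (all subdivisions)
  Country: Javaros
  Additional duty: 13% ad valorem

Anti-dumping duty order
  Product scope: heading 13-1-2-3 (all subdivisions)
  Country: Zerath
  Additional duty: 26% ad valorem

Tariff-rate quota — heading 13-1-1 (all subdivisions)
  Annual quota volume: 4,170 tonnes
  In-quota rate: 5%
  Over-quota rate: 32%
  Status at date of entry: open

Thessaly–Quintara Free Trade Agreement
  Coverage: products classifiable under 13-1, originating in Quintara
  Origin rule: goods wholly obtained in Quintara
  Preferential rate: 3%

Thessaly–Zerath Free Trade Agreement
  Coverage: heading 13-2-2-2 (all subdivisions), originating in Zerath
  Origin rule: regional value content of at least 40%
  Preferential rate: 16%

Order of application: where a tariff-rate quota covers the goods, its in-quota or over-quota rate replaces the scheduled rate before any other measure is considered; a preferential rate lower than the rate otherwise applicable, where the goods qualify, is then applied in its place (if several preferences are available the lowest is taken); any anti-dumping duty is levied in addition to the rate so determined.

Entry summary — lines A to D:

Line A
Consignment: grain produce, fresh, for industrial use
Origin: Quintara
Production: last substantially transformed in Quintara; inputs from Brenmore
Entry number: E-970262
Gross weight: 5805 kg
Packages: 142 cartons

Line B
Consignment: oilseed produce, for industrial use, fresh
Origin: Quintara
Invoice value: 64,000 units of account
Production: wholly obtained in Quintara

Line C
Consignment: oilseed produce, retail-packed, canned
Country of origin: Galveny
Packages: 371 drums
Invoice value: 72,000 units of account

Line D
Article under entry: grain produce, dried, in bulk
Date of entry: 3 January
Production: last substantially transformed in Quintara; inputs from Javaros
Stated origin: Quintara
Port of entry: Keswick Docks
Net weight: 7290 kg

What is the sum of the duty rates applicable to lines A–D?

Line A: grain → 13-1; fresh → 13-1-2; for industrial use → 13-1-2-1. Scheduled 9%. Quintara agreement on 13-1: not wholly obtained. → 9%.
Line B: oilseed → 13-2; fresh → 13-2-1; for industrial use → 13-2-1-1. Scheduled 20%. Quintara agreement on 13-1: 13-2-1-1 not covered. → 20%.
Line C: oilseed → 13-2; canned → 13-2-2; retail-packed → 13-2-2-3. Scheduled 36%. No special measure applies. → 36%.
Line D: grain → 13-1; dried → 13-1-4; in bulk → 13-1-4-1. Scheduled 13%. Quintara agreement on 13-1: not wholly obtained. → 13%.
Sum: 9% + 20% + 36% + 13% = 78%.

78%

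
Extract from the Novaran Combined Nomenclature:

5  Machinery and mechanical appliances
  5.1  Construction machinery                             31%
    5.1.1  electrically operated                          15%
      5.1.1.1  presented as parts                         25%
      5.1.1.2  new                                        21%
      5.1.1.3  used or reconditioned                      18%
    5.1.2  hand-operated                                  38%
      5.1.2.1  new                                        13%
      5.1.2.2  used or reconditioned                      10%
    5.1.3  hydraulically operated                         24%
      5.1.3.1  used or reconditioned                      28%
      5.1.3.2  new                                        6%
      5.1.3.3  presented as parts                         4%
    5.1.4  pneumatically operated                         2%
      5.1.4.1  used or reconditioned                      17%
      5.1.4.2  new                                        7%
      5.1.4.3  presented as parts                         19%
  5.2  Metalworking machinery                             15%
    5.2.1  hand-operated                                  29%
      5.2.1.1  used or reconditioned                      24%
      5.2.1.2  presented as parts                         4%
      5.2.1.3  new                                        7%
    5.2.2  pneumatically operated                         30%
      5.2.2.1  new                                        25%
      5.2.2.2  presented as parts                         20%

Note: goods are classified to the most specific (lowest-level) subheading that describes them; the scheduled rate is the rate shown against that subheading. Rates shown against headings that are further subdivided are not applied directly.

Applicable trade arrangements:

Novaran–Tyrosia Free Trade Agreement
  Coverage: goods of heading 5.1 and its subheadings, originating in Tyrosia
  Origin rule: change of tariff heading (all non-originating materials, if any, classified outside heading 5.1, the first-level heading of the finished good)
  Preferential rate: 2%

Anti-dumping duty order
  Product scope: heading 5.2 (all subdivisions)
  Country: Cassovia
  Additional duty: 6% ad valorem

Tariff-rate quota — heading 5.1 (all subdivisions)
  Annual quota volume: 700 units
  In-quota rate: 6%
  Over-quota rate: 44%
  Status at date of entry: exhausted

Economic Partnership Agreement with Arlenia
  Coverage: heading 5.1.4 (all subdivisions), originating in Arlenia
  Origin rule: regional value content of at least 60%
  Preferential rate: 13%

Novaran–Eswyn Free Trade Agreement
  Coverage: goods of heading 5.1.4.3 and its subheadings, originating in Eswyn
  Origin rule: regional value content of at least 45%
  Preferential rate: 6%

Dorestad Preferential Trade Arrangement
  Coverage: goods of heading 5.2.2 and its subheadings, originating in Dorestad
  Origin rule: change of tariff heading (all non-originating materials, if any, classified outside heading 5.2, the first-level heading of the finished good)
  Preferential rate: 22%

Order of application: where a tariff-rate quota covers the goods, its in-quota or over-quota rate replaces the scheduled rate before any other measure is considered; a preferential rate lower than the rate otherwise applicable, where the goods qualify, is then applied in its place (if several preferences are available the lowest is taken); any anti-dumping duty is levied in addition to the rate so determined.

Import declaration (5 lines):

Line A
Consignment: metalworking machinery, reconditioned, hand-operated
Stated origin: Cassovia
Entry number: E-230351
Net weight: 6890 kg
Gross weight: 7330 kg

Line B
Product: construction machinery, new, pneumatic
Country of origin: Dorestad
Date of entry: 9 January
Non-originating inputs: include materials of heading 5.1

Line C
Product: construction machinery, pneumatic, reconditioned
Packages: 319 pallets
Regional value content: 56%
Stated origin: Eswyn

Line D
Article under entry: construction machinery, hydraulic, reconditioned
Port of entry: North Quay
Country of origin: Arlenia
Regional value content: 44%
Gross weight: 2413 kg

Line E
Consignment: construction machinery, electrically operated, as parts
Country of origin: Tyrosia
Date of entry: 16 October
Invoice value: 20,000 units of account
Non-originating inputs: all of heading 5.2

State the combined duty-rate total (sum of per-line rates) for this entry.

Line A: metalworking → 5.2; hand-operated → 5.2.1; reconditioned → 5.2.1.1. Scheduled 24%. anti-dumping (Cassovia, 5.2): +6%; total 24% + 6% = 30%. → 30%.
Line B: construction → 5.1; pneumatic → 5.1.4; new → 5.1.4.2. Scheduled 7%. quota on 5.1 exhausted → over-quota 44%; Dorestad agreement on 5.2.2: 5.1.4.2 not covered. → 44%.
Line C: construction → 5.1; pneumatic → 5.1.4; reconditioned → 5.1.4.1. Scheduled 17%. quota on 5.1 exhausted → over-quota 44%; Eswyn agreement on 5.1.4.3: 5.1.4.1 not covered. → 44%.
Line D: construction → 5.1; hydraulic → 5.1.3; reconditioned → 5.1.3.1. Scheduled 28%. quota on 5.1 exhausted → over-quota 44%; Arlenia agreement on 5.1.4: 5.1.3.1 not covered. → 44%.
Line E: construction → 5.1; electrically operated → 5.1.1; as parts → 5.1.1.1. Scheduled 25%. quota on 5.1 exhausted → over-quota 44%; Tyrosia agreement on 5.1: CTH met → 2% available; preferential 2%. → 2%.
Sum: 30% + 44% + 44% + 44% + 2% = 164%.

164%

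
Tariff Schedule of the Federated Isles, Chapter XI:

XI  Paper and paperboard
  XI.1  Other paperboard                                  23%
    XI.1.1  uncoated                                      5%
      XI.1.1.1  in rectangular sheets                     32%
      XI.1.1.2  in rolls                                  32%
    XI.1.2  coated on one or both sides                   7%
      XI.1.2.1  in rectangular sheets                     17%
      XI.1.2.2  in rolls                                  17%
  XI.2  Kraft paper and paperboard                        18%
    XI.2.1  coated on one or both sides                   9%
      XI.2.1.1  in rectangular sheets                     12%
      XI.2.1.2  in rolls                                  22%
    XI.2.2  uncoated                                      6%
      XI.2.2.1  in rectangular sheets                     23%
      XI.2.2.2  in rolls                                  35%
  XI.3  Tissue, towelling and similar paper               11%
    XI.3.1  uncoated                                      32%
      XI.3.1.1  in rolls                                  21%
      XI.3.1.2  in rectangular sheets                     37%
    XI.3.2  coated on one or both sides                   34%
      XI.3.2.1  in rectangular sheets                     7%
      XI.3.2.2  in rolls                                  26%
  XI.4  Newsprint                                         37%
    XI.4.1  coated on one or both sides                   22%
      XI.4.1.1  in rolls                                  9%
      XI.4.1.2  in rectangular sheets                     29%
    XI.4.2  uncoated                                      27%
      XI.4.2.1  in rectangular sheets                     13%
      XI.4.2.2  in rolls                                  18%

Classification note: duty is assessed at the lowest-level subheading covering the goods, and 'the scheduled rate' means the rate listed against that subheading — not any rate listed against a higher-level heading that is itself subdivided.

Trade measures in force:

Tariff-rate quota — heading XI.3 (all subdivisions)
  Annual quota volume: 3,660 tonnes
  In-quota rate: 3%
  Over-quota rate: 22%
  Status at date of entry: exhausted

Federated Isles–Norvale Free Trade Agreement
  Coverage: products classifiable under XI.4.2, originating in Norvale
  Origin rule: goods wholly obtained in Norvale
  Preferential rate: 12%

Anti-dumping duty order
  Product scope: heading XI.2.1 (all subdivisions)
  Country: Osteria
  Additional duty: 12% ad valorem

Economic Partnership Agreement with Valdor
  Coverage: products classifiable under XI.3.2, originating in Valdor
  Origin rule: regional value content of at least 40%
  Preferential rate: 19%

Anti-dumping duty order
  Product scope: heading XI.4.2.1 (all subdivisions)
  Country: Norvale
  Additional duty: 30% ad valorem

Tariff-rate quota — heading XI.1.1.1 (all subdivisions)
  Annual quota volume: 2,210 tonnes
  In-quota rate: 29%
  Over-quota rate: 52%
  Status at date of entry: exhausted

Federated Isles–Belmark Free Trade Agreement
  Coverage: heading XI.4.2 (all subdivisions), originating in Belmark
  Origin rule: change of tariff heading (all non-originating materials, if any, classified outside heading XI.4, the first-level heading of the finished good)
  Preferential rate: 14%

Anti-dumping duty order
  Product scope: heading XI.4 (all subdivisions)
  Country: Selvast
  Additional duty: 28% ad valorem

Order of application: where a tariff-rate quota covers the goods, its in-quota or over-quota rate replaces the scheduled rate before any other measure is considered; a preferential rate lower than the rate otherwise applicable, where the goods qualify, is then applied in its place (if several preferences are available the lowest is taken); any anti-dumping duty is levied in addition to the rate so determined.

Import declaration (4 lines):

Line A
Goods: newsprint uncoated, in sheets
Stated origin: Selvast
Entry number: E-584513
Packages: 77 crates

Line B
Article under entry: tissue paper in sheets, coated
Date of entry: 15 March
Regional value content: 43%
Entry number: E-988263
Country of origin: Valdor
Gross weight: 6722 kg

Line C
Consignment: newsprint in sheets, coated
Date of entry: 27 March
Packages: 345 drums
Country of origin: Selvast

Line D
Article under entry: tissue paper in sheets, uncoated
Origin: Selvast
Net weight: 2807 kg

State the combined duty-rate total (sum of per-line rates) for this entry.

Line A: newsprint → XI.4; uncoated → XI.4.2; in sheets → XI.4.2.1. Scheduled 13%. anti-dumping (Selvast, XI.4): +28%; total 13% + 28% = 41%. → 41%.
Line B: tissue paper → XI.3; coated → XI.3.2; in sheets → XI.3.2.1. Scheduled 7%. quota on XI.3 exhausted → over-quota 22%; Valdor agreement on XI.3.2: RVC ≥ 40% → 19% available; preferential 19%. → 19%.
Line C: newsprint → XI.4; coated → XI.4.1; in sheets → XI.4.1.2. Scheduled 29%. anti-dumping (Selvast, XI.4): +28%; total 29% + 28% = 57%. → 57%.
Line D: tissue paper → XI.3; uncoated → XI.3.1; in sheets → XI.3.1.2. Scheduled 37%. quota on XI.3 exhausted → over-quota 22%. → 22%.
Sum: 41% + 19% + 57% + 22% = 139%.

139%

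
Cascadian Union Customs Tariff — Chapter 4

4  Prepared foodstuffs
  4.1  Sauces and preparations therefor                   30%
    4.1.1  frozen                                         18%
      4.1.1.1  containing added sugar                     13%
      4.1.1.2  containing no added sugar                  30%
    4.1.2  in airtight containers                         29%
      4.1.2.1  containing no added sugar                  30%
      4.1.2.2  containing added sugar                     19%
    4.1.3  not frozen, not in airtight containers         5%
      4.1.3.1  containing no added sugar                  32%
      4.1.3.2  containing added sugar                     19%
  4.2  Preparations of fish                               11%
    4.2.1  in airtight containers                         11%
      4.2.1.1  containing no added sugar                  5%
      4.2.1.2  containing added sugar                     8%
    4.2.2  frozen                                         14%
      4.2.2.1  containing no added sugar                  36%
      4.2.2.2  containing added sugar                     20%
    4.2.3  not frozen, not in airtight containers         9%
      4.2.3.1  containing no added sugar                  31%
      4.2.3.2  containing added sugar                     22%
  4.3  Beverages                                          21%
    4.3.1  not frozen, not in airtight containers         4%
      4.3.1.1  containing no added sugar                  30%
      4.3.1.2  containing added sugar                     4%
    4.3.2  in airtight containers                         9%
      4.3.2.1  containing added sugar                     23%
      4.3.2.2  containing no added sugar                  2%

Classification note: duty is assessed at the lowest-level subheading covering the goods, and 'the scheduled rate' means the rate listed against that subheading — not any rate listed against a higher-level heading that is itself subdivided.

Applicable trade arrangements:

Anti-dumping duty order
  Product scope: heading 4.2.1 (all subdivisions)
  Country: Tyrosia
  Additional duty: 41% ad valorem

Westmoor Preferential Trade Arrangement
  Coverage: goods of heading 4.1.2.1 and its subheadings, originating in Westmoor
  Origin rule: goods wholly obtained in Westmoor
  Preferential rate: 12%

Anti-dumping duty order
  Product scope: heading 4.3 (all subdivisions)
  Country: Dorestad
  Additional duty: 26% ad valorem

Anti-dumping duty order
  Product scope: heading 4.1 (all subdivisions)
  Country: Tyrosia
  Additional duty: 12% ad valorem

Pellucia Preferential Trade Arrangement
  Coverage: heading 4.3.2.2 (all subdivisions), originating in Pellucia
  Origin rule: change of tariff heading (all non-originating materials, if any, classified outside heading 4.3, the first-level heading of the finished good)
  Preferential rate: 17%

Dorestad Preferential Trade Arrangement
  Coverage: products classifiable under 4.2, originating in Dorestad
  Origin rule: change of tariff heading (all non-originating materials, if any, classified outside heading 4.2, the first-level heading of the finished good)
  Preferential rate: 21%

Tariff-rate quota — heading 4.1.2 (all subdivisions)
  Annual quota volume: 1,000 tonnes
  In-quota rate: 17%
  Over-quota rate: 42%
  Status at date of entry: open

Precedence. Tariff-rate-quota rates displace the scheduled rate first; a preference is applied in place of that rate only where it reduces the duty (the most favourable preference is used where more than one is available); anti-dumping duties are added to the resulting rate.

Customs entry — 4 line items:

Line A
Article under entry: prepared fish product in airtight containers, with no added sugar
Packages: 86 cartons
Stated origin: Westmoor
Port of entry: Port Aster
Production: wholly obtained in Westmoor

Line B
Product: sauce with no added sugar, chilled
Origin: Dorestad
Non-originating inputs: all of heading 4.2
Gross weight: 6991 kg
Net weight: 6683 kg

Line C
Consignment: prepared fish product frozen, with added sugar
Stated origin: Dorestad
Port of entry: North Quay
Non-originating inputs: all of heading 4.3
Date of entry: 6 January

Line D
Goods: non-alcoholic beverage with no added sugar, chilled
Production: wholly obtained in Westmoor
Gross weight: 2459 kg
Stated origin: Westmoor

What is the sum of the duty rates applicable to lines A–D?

Line A: prepared fish product → 4.2; in airtight containers → 4.2.1; with no added sugar → 4.2.1.1. Scheduled 5%. Westmoor agreement on 4.1.2.1: 4.2.1.1 not covered. → 5%.
Line B: sauce → 4.1; chilled → 4.1.3; with no added sugar → 4.1.3.1. Scheduled 32%. Dorestad agreement on 4.2: 4.1.3.1 not covered. → 32%.
Line C: prepared fish product → 4.2; frozen → 4.2.2; with added sugar → 4.2.2.2. Scheduled 20%. Dorestad agreement on 4.2: CTH met → 21% available; preference 21% not lower than 20% → no reduction. → 20%.
Line D: non-alcoholic beverage → 4.3; chilled → 4.3.1; with no added sugar → 4.3.1.1. Scheduled 30%. Westmoor agreement on 4.1.2.1: 4.3.1.1 not covered. → 30%.
Sum: 5% + 32% + 20% + 30% = 87%.

87%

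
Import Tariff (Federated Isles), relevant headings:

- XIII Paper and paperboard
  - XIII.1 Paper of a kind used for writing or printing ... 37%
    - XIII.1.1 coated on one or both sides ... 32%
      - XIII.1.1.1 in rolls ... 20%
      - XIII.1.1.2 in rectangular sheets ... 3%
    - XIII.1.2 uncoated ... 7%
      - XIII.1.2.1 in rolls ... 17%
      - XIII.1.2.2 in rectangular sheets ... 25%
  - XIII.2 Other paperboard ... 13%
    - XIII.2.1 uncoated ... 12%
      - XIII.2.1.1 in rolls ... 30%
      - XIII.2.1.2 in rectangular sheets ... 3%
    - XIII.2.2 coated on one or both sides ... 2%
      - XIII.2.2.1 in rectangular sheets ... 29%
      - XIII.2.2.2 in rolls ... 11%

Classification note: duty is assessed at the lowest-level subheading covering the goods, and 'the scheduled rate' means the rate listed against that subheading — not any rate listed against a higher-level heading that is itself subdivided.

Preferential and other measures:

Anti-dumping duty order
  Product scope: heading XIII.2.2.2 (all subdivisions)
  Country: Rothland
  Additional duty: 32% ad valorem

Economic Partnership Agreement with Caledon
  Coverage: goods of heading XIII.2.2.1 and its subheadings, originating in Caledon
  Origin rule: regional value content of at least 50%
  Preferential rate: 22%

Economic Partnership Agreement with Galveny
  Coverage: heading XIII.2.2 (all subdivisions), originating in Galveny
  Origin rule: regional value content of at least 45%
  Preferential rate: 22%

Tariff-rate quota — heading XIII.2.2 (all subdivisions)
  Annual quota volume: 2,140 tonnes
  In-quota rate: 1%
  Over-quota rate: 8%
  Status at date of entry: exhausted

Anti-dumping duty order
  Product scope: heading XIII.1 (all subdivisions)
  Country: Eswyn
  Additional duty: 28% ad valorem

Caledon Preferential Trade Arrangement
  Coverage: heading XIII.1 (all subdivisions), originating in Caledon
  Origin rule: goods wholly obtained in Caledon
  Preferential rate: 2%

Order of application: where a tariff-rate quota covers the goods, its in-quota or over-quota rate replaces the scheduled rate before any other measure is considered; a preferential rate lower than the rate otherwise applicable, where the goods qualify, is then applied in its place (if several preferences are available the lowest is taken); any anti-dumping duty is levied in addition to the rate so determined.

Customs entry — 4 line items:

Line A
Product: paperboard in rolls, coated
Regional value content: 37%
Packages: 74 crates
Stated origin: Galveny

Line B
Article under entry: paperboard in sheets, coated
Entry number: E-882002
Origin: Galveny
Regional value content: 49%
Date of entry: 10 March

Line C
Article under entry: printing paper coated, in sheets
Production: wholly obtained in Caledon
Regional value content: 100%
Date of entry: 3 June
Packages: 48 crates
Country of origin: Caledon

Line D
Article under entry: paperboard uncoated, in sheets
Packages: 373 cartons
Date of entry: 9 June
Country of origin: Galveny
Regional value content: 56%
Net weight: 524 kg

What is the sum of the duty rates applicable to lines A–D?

21%

Line A: paperboard → XIII.2; coated → XIII.2.2; in rolls → XIII.2.2.2. Scheduled 11%. quota on XIII.2.2 exhausted → over-quota 8%; Galveny agreement on XIII.2.2: RVC < 45%. → 8%.
Line B: paperboard → XIII.2; coated → XIII.2.2; in sheets → XIII.2.2.1. Scheduled 29%. quota on XIII.2.2 exhausted → over-quota 8%; Galveny agreement on XIII.2.2: RVC ≥ 45% → 22% available; preference 22% not lower than 8% → no reduction. → 8%.
Line C: printing paper → XIII.1; coated → XIII.1.1; in sheets → XIII.1.1.2. Scheduled 3%. Caledon agreement on XIII.2.2.1: XIII.1.1.2 not covered; Caledon agreement on XIII.1: wholly obtained → 2% available; preferential 2%. → 2%.
Line D: paperboard → XIII.2; uncoated → XIII.2.1; in sheets → XIII.2.1.2. Scheduled 3%. Galveny agreement on XIII.2.2: XIII.2.1.2 not covered. → 3%.
Sum: 8% + 8% + 2% + 3% = 21%.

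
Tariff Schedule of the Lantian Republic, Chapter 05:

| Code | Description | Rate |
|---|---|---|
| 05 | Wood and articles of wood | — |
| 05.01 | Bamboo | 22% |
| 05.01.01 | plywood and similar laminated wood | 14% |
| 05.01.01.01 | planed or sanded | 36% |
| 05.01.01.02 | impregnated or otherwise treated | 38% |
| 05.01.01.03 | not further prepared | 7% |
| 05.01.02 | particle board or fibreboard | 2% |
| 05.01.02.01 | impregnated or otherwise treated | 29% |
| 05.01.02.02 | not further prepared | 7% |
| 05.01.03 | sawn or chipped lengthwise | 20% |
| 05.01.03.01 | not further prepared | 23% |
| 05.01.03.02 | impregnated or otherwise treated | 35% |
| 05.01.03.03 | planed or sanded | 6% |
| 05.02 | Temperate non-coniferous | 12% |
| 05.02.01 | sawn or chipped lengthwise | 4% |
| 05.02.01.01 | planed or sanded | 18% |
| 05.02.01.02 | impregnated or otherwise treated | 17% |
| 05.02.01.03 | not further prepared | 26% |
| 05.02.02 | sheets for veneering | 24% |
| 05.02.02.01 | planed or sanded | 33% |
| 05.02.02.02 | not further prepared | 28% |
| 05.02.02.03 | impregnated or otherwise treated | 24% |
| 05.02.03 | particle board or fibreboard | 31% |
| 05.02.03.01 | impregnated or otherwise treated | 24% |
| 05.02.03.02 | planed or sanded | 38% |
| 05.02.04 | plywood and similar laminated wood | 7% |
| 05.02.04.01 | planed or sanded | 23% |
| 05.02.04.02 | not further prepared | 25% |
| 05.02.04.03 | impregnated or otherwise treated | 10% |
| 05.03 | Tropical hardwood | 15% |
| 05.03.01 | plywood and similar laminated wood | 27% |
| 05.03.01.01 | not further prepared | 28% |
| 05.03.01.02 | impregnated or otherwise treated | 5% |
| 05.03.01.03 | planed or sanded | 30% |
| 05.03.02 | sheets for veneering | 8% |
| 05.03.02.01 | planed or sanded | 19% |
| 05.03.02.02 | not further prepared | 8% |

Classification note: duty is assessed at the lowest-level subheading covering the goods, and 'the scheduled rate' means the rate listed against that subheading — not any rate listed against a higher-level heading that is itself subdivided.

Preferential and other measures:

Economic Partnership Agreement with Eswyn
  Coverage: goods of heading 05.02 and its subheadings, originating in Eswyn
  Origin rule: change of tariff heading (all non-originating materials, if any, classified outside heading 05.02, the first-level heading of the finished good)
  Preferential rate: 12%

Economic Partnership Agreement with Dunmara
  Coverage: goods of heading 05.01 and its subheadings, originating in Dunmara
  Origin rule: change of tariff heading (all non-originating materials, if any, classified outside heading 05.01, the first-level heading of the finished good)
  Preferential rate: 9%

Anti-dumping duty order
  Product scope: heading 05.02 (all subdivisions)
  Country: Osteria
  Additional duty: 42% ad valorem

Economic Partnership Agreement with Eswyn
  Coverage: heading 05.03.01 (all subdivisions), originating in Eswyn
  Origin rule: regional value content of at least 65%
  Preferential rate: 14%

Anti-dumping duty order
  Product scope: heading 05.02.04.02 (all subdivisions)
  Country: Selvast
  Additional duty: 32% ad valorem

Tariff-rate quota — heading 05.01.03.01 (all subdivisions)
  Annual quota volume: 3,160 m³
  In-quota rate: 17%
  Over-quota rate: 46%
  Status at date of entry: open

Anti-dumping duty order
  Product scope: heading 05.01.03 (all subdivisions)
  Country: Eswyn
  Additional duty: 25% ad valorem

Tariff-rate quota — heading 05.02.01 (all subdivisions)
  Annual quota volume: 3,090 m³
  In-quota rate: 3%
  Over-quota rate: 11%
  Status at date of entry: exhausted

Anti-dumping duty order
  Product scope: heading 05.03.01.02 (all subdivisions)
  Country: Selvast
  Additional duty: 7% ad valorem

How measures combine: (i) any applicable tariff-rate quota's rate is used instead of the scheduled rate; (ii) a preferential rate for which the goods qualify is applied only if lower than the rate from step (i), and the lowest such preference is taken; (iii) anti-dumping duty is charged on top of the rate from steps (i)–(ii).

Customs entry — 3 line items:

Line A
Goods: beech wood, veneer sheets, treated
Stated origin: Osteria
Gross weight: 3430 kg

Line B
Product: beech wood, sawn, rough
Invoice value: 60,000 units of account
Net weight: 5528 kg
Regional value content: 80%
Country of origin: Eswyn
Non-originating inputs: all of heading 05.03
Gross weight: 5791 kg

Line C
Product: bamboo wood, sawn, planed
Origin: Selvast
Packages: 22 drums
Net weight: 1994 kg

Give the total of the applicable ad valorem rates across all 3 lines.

Line A: beech → 05.02; veneer sheets → 05.02.02; treated → 05.02.02.03. Scheduled 24%. anti-dumping (Osteria, 05.02): +42%; total 24% + 42% = 66%. → 66%.
Line B: beech → 05.02; sawn → 05.02.01; rough → 05.02.01.03. Scheduled 26%. quota on 05.02.01 exhausted → over-quota 11%; Eswyn agreement on 05.02: CTH met → 12% available; Eswyn agreement on 05.03.01: 05.02.01.03 not covered; preference 12% not lower than 11% → no reduction. → 11%.
Line C: bamboo → 05.01; sawn → 05.01.03; planed → 05.01.03.03. Scheduled 6%. No special measure applies. → 6%.
Sum: 66% + 11% + 6% = 83%.

83%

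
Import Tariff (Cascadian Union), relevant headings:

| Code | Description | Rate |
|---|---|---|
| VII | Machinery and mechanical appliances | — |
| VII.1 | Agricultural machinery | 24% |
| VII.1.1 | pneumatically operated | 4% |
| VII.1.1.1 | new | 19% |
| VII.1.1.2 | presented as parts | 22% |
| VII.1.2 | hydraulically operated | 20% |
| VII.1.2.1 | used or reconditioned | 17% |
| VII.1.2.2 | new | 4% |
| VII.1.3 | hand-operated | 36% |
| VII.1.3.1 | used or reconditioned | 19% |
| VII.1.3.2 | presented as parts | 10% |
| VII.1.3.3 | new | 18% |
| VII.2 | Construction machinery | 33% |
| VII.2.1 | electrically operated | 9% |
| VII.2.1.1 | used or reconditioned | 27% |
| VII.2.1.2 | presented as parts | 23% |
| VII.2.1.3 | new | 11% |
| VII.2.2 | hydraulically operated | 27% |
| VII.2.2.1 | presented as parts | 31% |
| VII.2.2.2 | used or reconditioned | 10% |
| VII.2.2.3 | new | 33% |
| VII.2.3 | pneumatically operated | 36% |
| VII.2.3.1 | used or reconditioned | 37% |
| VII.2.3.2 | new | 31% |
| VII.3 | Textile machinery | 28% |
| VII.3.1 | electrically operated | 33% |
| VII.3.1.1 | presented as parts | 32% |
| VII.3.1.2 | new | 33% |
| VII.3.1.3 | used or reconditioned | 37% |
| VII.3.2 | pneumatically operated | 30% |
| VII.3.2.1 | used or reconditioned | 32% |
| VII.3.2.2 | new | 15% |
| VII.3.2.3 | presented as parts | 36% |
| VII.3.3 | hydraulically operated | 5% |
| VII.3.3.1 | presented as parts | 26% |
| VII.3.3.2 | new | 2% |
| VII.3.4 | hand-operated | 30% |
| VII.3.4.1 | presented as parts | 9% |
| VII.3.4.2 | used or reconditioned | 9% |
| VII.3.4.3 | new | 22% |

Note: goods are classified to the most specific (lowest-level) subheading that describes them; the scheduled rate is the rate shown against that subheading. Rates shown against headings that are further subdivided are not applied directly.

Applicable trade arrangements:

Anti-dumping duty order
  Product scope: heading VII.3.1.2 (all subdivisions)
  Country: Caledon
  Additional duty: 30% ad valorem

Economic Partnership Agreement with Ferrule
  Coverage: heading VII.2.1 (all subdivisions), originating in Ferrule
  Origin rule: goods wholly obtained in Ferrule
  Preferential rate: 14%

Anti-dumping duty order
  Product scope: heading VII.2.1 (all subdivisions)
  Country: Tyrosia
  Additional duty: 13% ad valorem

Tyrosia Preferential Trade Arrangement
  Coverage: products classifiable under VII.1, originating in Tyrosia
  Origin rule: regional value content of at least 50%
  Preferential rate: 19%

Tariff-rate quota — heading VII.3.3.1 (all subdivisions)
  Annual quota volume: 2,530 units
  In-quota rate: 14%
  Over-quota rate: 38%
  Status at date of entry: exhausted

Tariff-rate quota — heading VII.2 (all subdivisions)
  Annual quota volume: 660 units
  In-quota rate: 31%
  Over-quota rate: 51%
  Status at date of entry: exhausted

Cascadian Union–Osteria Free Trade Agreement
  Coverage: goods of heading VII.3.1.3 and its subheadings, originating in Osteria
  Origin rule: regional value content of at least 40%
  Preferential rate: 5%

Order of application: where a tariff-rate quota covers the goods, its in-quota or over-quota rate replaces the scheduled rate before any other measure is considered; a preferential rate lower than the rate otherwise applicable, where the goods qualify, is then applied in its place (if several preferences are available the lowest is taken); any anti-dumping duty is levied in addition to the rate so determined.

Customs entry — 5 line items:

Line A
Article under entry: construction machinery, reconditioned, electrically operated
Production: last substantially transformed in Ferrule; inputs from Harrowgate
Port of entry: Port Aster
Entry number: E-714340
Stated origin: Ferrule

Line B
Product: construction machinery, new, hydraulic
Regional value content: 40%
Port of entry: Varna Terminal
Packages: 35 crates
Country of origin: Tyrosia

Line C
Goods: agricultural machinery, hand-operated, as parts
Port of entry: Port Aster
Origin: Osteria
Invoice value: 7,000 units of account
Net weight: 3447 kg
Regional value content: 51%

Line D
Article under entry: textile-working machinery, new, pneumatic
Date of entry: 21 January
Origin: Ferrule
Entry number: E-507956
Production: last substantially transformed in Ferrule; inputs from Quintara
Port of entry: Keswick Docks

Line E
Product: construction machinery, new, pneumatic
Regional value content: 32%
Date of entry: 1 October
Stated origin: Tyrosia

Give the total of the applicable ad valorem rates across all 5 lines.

Line A: construction → VII.2; electrically operated → VII.2.1; reconditioned → VII.2.1.1. Scheduled 27%. quota on VII.2 exhausted → over-quota 51%; Ferrule agreement on VII.2.1: not wholly obtained. → 51%.
Line B: construction → VII.2; hydraulic → VII.2.2; new → VII.2.2.3. Scheduled 33%. quota on VII.2 exhausted → over-quota 51%; Tyrosia agreement on VII.1: VII.2.2.3 not covered. → 51%.
Line C: agricultural → VII.1; hand-operated → VII.1.3; as parts → VII.1.3.2. Scheduled 10%. Osteria agreement on VII.3.1.3: VII.1.3.2 not covered. → 10%.
Line D: textile-working → VII.3; pneumatic → VII.3.2; new → VII.3.2.2. Scheduled 15%. Ferrule agreement on VII.2.1: VII.3.2.2 not covered. → 15%.
Line E: construction → VII.2; pneumatic → VII.2.3; new → VII.2.3.2. Scheduled 31%. quota on VII.2 exhausted → over-quota 51%; Tyrosia agreement on VII.1: VII.2.3.2 not covered. → 51%.
Sum: 51% + 51% + 10% + 15% + 51% = 178%.

178%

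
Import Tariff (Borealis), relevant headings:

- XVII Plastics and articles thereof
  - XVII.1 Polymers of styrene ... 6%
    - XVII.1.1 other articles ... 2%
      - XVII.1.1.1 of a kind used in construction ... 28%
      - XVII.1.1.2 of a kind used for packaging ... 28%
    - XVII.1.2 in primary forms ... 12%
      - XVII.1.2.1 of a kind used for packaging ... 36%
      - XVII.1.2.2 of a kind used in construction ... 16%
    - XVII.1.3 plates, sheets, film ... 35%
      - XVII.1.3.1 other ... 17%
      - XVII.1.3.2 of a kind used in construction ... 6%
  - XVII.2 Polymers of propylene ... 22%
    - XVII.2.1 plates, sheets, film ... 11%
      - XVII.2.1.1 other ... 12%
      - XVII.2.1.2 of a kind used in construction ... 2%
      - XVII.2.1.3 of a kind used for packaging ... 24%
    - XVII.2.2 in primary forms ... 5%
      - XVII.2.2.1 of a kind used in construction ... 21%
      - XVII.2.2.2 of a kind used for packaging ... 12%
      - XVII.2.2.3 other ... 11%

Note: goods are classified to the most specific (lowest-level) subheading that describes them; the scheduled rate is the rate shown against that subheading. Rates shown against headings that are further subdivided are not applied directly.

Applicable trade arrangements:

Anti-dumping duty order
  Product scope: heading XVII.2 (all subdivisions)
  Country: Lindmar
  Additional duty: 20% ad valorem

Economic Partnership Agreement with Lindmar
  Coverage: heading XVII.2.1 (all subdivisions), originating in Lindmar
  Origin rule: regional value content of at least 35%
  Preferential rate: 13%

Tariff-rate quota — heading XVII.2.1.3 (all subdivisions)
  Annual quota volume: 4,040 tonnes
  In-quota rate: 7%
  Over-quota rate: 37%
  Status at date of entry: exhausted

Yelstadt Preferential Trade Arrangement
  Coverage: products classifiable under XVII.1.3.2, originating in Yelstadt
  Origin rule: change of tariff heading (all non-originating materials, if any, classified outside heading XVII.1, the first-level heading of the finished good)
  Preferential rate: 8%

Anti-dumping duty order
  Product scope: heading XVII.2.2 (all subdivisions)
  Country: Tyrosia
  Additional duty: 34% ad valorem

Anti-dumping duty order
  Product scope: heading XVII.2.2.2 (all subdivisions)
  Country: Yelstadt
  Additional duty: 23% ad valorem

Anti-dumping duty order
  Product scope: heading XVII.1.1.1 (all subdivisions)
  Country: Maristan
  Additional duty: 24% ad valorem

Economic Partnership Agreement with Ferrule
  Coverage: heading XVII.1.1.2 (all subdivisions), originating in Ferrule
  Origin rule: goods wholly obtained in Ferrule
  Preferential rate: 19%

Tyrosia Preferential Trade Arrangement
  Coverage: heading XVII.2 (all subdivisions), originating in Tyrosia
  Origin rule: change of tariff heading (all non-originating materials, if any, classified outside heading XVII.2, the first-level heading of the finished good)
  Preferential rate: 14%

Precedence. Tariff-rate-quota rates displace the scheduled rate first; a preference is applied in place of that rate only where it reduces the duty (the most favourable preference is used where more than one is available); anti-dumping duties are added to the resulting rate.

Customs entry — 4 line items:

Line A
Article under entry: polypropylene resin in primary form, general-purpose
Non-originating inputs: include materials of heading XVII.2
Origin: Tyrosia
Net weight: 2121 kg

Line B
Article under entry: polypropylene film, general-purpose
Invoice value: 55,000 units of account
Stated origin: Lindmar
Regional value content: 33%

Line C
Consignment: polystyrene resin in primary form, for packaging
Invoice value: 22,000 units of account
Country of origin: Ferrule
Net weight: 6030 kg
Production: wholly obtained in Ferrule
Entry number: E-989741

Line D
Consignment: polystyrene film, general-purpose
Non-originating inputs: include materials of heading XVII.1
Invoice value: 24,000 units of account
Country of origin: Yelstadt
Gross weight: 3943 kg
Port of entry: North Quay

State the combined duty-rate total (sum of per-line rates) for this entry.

Line A: polypropylene → XVII.2; resin in primary form → XVII.2.2; general-purpose → XVII.2.2.3. Scheduled 11%. Tyrosia agreement on XVII.2: CTH not met; anti-dumping (Tyrosia, XVII.2.2): +34%; total 11% + 34% = 45%. → 45%.
Line B: polypropylene → XVII.2; film → XVII.2.1; general-purpose → XVII.2.1.1. Scheduled 12%. Lindmar agreement on XVII.2.1: RVC < 35%; anti-dumping (Lindmar, XVII.2): +20%; total 12% + 20% = 32%. → 32%.
Line C: polystyrene → XVII.1; resin in primary form → XVII.1.2; for packaging → XVII.1.2.1. Scheduled 36%. Ferrule agreement on XVII.1.1.2: XVII.1.2.1 not covered. → 36%.
Line D: polystyrene → XVII.1; film → XVII.1.3; general-purpose → XVII.1.3.1. Scheduled 17%. Yelstadt agreement on XVII.1.3.2: XVII.1.3.1 not covered. → 17%.
Sum: 45% + 32% + 36% + 17% = 130%.

130%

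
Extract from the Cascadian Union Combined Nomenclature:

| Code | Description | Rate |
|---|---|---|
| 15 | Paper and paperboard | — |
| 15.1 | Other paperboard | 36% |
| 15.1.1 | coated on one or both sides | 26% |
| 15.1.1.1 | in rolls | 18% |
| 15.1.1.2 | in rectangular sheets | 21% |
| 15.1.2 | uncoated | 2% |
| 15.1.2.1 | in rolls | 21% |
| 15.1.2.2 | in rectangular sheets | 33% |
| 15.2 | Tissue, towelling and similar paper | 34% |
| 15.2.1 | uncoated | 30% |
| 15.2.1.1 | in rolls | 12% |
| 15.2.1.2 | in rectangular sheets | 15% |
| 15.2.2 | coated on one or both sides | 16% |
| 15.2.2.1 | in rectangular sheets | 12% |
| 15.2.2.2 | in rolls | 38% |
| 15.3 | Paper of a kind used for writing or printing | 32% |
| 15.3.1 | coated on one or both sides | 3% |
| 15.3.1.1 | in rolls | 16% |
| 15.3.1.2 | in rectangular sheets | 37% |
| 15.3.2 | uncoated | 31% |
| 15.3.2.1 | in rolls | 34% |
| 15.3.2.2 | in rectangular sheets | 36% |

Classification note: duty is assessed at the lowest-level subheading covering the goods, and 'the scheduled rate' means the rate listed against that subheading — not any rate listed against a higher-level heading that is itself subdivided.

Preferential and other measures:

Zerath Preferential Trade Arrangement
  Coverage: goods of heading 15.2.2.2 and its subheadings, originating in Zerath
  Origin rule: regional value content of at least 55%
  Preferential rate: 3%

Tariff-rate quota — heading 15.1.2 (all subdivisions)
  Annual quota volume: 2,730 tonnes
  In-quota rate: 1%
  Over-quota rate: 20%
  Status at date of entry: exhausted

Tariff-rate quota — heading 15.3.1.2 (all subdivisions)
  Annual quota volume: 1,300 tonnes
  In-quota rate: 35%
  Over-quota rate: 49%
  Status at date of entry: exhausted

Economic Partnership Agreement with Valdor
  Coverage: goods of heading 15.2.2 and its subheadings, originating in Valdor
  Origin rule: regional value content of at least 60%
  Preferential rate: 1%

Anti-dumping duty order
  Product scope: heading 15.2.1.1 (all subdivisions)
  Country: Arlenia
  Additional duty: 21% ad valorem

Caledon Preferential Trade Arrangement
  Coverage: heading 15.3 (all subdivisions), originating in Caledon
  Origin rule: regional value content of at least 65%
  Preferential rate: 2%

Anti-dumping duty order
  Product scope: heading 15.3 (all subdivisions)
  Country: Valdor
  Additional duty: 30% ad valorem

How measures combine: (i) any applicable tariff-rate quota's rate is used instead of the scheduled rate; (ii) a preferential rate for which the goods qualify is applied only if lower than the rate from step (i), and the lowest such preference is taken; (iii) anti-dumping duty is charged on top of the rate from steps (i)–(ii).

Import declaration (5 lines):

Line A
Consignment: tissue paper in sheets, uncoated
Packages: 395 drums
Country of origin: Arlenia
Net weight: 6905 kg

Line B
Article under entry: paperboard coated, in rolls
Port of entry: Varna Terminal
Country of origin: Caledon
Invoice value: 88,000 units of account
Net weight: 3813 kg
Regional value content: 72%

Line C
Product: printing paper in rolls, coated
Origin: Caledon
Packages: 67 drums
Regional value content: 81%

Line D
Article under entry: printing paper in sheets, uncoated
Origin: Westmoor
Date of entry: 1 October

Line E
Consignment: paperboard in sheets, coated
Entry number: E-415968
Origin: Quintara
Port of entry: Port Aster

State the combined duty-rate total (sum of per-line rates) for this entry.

Line A: tissue paper → 15.2; uncoated → 15.2.1; in sheets → 15.2.1.2. Scheduled 15%. No special measure applies. → 15%.
Line B: paperboard → 15.1; coated → 15.1.1; in rolls → 15.1.1.1. Scheduled 18%. Caledon agreement on 15.3: 15.1.1.1 not covered. → 18%.
Line C: printing paper → 15.3; coated → 15.3.1; in rolls → 15.3.1.1. Scheduled 16%. Caledon agreement on 15.3: RVC ≥ 65% → 2% available; preferential 2%. → 2%.
Line D: printing paper → 15.3; uncoated → 15.3.2; in sheets → 15.3.2.2. Scheduled 36%. No special measure applies. → 36%.
Line E: paperboard → 15.1; coated → 15.1.1; in sheets → 15.1.1.2. Scheduled 21%. No special measure applies. → 21%.
Sum: 15% + 18% + 2% + 36% + 21% = 92%.

92%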